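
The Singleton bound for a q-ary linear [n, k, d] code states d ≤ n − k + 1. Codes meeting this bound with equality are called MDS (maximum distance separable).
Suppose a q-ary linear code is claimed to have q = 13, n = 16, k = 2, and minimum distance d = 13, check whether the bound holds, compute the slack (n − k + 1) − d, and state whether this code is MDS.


Singleton RHS = n − k + 1 = 15, slack = 2, bound satisfied, not MDS.

Singleton bound: d ≤ n − k + 1.
Here n = 16, k = 2, so n − k + 1 = 15.
Given d = 13, check d ≤ 15: YES.
Slack = (n − k + 1) − d = 2.
The code is NOT MDS (slack = 2 > 0).
Description: the claimed parameters are [16, 2, 13]_13; such a code would be non-MDS.


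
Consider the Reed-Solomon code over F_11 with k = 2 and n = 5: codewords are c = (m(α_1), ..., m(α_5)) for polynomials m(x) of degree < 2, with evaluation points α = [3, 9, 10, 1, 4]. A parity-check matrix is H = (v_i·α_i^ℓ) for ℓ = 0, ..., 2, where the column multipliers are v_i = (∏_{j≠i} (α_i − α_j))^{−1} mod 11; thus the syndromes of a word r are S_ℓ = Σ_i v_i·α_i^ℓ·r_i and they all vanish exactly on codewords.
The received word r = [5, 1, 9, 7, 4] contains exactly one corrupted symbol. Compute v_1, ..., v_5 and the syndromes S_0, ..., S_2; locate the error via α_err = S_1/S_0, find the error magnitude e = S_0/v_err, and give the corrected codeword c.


S = (1, 9, 4), error at position 2, error magnitude e = 2, c = [5, 10, 9, 7, 4].

Step 1: column multipliers v_i = (∏_{j≠i}(α_i − α_j))^{−1} mod 11.
  i = 1 (α = 3): (3−9)(3−10)(3−1)(3−4) = (−6)·(−7)·2·(−1) = −84 ≡ 4, so v_1 = 4^{−1} = 3 (mod 11).
  i = 2 (α = 9): (9−3)(9−10)(9−1)(9−4) = 6·(−1)·8·5 = −240 ≡ 2, so v_2 = 2^{−1} = 6 (mod 11).
  i = 3 (α = 10): (10−3)(10−9)(10−1)(10−4) = 7·1·9·6 = 378 ≡ 4, so v_3 = 4^{−1} = 3 (mod 11).
  i = 4 (α = 1): (1−3)(1−9)(1−10)(1−4) = (−2)·(−8)·(−9)·(−3) = 432 ≡ 3, so v_4 = 3^{−1} = 4 (mod 11).
  i = 5 (α = 4): (4−3)(4−9)(4−10)(4−1) = 1·(−5)·(−6)·3 = 90 ≡ 2, so v_5 = 2^{−1} = 6 (mod 11).
  v = [3, 6, 3, 4, 6].
Step 2: syndromes of r = [5, 1, 9, 7, 4] (all sums mod 11).
  S_0 = Σ v_i r_i = 3·5 + 6·1 + 3·9 + 4·7 + 6·4 = 100 ≡ 1.
  S_1 = Σ v_i α_i r_i = 3·3·5 + 6·9·1 + 3·10·9 + 4·1·7 + 6·4·4 = 493 ≡ 9.
  α_i^2 mod 11 = [9, 4, 1, 1, 5].
  S_2 = Σ v_i α_i^2 r_i = 3·9·5 + 6·4·1 + 3·1·9 + 4·1·7 + 6·5·4 = 334 ≡ 4.
  S = (1, 9, 4) ≠ 0, so r is not a codeword (an error is present).
Step 3: locate the error. For a single error e at position i, S_ℓ = v_i·e·α_i^ℓ, so α_err = S_1/S_0.
  S_0^{−1} = 1^{−1} = 1 (mod 11), so α_err = 9·1 = 9 ≡ 9 = α_2. Error position i = 2.
  Consistency check: S_2/S_1 = 4·5 = 20 ≡ 9 = α_err ✓ (single-error assumption holds).
Step 4: error magnitude e = S_0/v_2 = S_0·∏_{j≠2}(α_2 − α_j) = 1·2 = 2 ≡ 2 (mod 11).
Step 5: correct position 2: c_2 = r_2 − e = 1 − 2 ≡ 10 (mod 11). Hence c = [5, 10, 9, 7, 4].
  Check: interpolating c through the α_i gives m(x) = 8 + 10·x (degree < 2) with m(α_i) = c_i for every i, so c is indeed a codeword.


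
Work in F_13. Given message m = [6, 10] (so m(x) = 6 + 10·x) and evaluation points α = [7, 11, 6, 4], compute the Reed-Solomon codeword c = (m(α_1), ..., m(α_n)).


c = [11, 12, 1, 7]

Message polynomial: m(x) = 6 + 10·x (mod 13).
For each evaluation point α_i, compute m(α_i) mod 13:
  α_1 = 7: Horner steps 10 → 11, so m(7) = 11.
  α_2 = 11: Horner steps 10 → 12, so m(11) = 12.
  α_3 = 6: Horner steps 10 → 1, so m(6) = 1.
  α_4 = 4: Horner steps 10 → 7, so m(4) = 7.
Codeword c = [11, 12, 1, 7] ∈ F_13^4.


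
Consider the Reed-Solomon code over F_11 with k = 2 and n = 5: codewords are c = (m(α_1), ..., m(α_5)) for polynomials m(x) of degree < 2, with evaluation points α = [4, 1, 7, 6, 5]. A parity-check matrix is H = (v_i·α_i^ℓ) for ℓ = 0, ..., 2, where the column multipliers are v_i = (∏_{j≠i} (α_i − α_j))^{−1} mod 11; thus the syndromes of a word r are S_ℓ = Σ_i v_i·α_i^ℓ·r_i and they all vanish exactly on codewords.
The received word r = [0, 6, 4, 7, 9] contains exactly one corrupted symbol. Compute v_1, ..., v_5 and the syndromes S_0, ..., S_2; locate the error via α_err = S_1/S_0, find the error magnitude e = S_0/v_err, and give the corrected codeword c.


S = (7, 5, 2), error at position 3, error magnitude e = 10, c = [0, 6, 5, 7, 9].

Step 1: column multipliers v_i = (∏_{j≠i}(α_i − α_j))^{−1} mod 11.
  i = 1 (α = 4): (4−1)(4−7)(4−6)(4−5) = 3·(−3)·(−2)·(−1) = −18 ≡ 4, so v_1 = 4^{−1} = 3 (mod 11).
  i = 2 (α = 1): (1−4)(1−7)(1−6)(1−5) = (−3)·(−6)·(−5)·(−4) = 360 ≡ 8, so v_2 = 8^{−1} = 7 (mod 11).
  i = 3 (α = 7): (7−4)(7−1)(7−6)(7−5) = 3·6·1·2 = 36 ≡ 3, so v_3 = 3^{−1} = 4 (mod 11).
  i = 4 (α = 6): (6−4)(6−1)(6−7)(6−5) = 2·5·(−1)·1 = −10 ≡ 1, so v_4 = 1^{−1} = 1 (mod 11).
  i = 5 (α = 5): (5−4)(5−1)(5−7)(5−6) = 1·4·(−2)·(−1) = 8 ≡ 8, so v_5 = 8^{−1} = 7 (mod 11).
  v = [3, 7, 4, 1, 7].
Step 2: syndromes of r = [0, 6, 4, 7, 9] (all sums mod 11).
  S_0 = Σ v_i r_i = 3·0 + 7·6 + 4·4 + 1·7 + 7·9 = 128 ≡ 7.
  S_1 = Σ v_i α_i r_i = 3·4·0 + 7·1·6 + 4·7·4 + 1·6·7 + 7·5·9 = 511 ≡ 5.
  α_i^2 mod 11 = [5, 1, 5, 3, 3].
  S_2 = Σ v_i α_i^2 r_i = 3·5·0 + 7·1·6 + 4·5·4 + 1·3·7 + 7·3·9 = 332 ≡ 2.
  S = (7, 5, 2) ≠ 0, so r is not a codeword (an error is present).
Step 3: locate the error. For a single error e at position i, S_ℓ = v_i·e·α_i^ℓ, so α_err = S_1/S_0.
  S_0^{−1} = 7^{−1} = 8 (mod 11), so α_err = 5·8 = 40 ≡ 7 = α_3. Error position i = 3.
  Consistency check: S_2/S_1 = 2·9 = 18 ≡ 7 = α_err ✓ (single-error assumption holds).
Step 4: error magnitude e = S_0/v_3 = S_0·∏_{j≠3}(α_3 − α_j) = 7·3 = 21 ≡ 10 (mod 11).
Step 5: correct position 3: c_3 = r_3 − e = 4 − 10 ≡ 5 (mod 11). Hence c = [0, 6, 5, 7, 9].
  Check: interpolating c through the α_i gives m(x) = 8 + 9·x (degree < 2) with m(α_i) = c_i for every i, so c is indeed a codeword.


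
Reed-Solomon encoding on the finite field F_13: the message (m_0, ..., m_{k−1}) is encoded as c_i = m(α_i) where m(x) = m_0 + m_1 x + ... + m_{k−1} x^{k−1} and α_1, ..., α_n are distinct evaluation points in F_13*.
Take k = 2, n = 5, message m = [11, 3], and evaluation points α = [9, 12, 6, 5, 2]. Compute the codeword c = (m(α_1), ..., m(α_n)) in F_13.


c = [12, 8, 3, 0, 4]

Message polynomial: m(x) = 11 + 3·x (mod 13).
For each evaluation point α_i, compute m(α_i) mod 13:
  α_1 = 9: Horner steps 3 → 12, so m(9) = 12.
  α_2 = 12: Horner steps 3 → 8, so m(12) = 8.
  α_3 = 6: Horner steps 3 → 3, so m(6) = 3.
  α_4 = 5: Horner steps 3 → 0, so m(5) = 0.
  α_5 = 2: Horner steps 3 → 4, so m(2) = 4.
Codeword c = [12, 8, 3, 0, 4] ∈ F_13^5.


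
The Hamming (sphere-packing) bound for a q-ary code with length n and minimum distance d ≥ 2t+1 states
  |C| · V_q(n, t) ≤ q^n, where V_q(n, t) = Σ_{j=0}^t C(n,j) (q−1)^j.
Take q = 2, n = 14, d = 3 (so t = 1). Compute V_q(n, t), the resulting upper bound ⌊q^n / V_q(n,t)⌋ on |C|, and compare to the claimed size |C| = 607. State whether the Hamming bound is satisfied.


V_q(n, t) = 15, q^n = 16384, Hamming bound = 1092, |C| = 607 ≤ bound (satisfied).

Step 1: Compute V_q(n, t) = Σ_{j=0}^1 C(n, j) (q−1)^j.
  j = 0: C(14,0)·(1)^0 = 1·1 = 1.
  j = 1: C(14,1)·(1)^1 = 14·1 = 14.
  V_q(n, t) = 1 + 14 = 15.
Step 2: q^n = 2^14 = 16384.
Step 3: Hamming bound ⌊q^n / V_q(n,t)⌋ = ⌊16384/15⌋ = 1092.
Step 4: Compare |C| = 607 to 1092: satisfied.
The claimed |C| lies below the Hamming bound.


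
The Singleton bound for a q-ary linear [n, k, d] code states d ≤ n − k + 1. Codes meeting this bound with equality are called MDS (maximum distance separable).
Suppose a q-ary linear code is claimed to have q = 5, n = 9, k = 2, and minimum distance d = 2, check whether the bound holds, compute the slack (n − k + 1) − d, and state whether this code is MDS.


Singleton RHS = n − k + 1 = 8, slack = 6, bound satisfied, not MDS.

Singleton bound: d ≤ n − k + 1.
Here n = 9, k = 2, so n − k + 1 = 8.
Given d = 2, check d ≤ 8: YES.
Slack = (n − k + 1) − d = 6.
The code is NOT MDS (slack = 6 > 0).
Description: the claimed parameters are [9, 2, 2]_5; such a code would be non-MDS.


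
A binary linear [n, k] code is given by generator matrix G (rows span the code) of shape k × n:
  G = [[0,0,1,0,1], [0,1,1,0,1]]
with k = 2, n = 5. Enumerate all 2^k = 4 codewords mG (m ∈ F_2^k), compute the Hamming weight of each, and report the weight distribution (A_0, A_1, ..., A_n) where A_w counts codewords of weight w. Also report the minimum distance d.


Weight distribution: A_0 = 1, A_1 = 1, A_2 = 1, A_3 = 1. Minimum distance d = 1.

Enumerate all 2^2 = 4 messages m ∈ F_2^2.
For each, compute codeword c = mG in F_2^5, then tally its weight.
  m = 00 → c = 00000, weight = 0.
  m = 10 → c = 00101, weight = 2.
  m = 01 → c = 01101, weight = 3.
  m = 11 → c = 01000, weight = 1.
Tally weights:
  weight 0: 1 codewords.
  weight 1: 1 codewords.
  weight 2: 1 codewords.
  weight 3: 1 codewords.
Minimum distance d = smallest w > 0 with A_w > 0 = 1.
Sanity: Σ A_w = 4 = 2^2 = 4 ✓.


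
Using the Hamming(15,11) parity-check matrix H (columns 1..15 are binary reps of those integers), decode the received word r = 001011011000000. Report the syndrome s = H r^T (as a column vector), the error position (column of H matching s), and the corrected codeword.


s = (0, 0, 0, 1)^T, error position = 1, corrected codeword c = 101011011000000

Compute s = H r^T mod 2 one row at a time:
  s_1 = 1 + 1 + 0 + 0 + 0 + 0 + 0 + 0 = 2 ≡ 0 (mod 2).
  s_2 = 0 + 1 + 1 + 0 + 0 + 0 + 0 + 0 = 2 ≡ 0 (mod 2).
  s_3 = 0 + 1 + 1 + 0 + 0 + 0 + 0 + 0 = 2 ≡ 0 (mod 2).
  s_4 = 0 + 1 + 1 + 0 + 1 + 0 + 0 + 0 = 3 ≡ 1 (mod 2).
s = (0, 0, 0, 1)^T — this equals column 1 of H (binary 0001), so error is at position 1.
Correct: flip bit 1 of r = 001011011000000 to get c = 101011011000000.


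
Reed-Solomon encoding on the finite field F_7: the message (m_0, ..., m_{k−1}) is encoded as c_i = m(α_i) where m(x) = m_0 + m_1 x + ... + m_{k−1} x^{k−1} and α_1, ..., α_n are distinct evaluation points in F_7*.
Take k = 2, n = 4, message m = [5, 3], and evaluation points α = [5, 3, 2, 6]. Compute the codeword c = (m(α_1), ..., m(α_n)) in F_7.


c = [6, 0, 4, 2]

Message polynomial: m(x) = 5 + 3·x (mod 7).
For each evaluation point α_i, compute m(α_i) mod 7:
  α_1 = 5: Horner steps 3 → 6, so m(5) = 6.
  α_2 = 3: Horner steps 3 → 0, so m(3) = 0.
  α_3 = 2: Horner steps 3 → 4, so m(2) = 4.
  α_4 = 6: Horner steps 3 → 2, so m(6) = 2.
Codeword c = [6, 0, 4, 2] ∈ F_7^4.


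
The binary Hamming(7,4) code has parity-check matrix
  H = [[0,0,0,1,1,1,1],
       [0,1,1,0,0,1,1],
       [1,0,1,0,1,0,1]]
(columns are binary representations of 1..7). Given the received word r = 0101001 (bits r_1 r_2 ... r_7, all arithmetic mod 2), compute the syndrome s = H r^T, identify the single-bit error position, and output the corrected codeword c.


s = (0, 0, 1)^T, error position = 1, corrected codeword c = 1101001

Compute s = H r^T mod 2 one row at a time:
  s_1 = 1 + 0 + 0 + 1 = 2 ≡ 0 (mod 2).
  s_2 = 1 + 0 + 0 + 1 = 2 ≡ 0 (mod 2).
  s_3 = 0 + 0 + 0 + 1 = 1 ≡ 1 (mod 2).
s = (0, 0, 1)^T — this equals column 1 of H (binary 001), so error is at position 1.
Correct: flip bit 1 of r = 0101001 to get c = 1101001.


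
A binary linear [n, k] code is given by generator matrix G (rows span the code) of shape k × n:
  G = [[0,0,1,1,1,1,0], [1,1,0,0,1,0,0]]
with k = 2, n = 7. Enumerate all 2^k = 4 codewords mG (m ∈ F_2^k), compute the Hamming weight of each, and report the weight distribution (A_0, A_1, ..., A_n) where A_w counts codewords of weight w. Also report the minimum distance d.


Weight distribution: A_0 = 1, A_3 = 1, A_4 = 1, A_5 = 1. Minimum distance d = 3.

Enumerate all 2^2 = 4 messages m ∈ F_2^2.
For each, compute codeword c = mG in F_2^7, then tally its weight.
  m = 00 → c = 0000000, weight = 0.
  m = 10 → c = 0011110, weight = 4.
  m = 01 → c = 1100100, weight = 3.
  m = 11 → c = 1111010, weight = 5.
Tally weights:
  weight 0: 1 codewords.
  weight 3: 1 codewords.
  weight 4: 1 codewords.
  weight 5: 1 codewords.
Minimum distance d = smallest w > 0 with A_w > 0 = 3.
Sanity: Σ A_w = 4 = 2^2 = 4 ✓.


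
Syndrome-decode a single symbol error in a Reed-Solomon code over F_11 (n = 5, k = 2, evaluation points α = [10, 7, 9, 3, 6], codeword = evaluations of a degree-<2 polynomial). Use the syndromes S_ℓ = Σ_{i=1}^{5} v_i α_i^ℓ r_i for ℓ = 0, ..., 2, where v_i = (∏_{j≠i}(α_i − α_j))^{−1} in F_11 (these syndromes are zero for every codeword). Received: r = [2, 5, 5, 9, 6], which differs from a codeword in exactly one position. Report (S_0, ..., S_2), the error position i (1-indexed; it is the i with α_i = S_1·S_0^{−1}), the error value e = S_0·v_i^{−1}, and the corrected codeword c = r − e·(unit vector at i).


S = (3, 5, 1), error at position 3, error magnitude e = 2, c = [2, 5, 3, 9, 6].

Step 1: column multipliers v_i = (∏_{j≠i}(α_i − α_j))^{−1} mod 11.
  i = 1 (α = 10): (10−7)(10−9)(10−3)(10−6) = 3·1·7·4 = 84 ≡ 7, so v_1 = 7^{−1} = 8 (mod 11).
  i = 2 (α = 7): (7−10)(7−9)(7−3)(7−6) = (−3)·(−2)·4·1 = 24 ≡ 2, so v_2 = 2^{−1} = 6 (mod 11).
  i = 3 (α = 9): (9−10)(9−7)(9−3)(9−6) = (−1)·2·6·3 = −36 ≡ 8, so v_3 = 8^{−1} = 7 (mod 11).
  i = 4 (α = 3): (3−10)(3−7)(3−9)(3−6) = (−7)·(−4)·(−6)·(−3) = 504 ≡ 9, so v_4 = 9^{−1} = 5 (mod 11).
  i = 5 (α = 6): (6−10)(6−7)(6−9)(6−3) = (−4)·(−1)·(−3)·3 = −36 ≡ 8, so v_5 = 8^{−1} = 7 (mod 11).
  v = [8, 6, 7, 5, 7].
Step 2: syndromes of r = [2, 5, 5, 9, 6] (all sums mod 11).
  S_0 = Σ v_i r_i = 8·2 + 6·5 + 7·5 + 5·9 + 7·6 = 168 ≡ 3.
  S_1 = Σ v_i α_i r_i = 8·10·2 + 6·7·5 + 7·9·5 + 5·3·9 + 7·6·6 = 1072 ≡ 5.
  α_i^2 mod 11 = [1, 5, 4, 9, 3].
  S_2 = Σ v_i α_i^2 r_i = 8·1·2 + 6·5·5 + 7·4·5 + 5·9·9 + 7·3·6 = 837 ≡ 1.
  S = (3, 5, 1) ≠ 0, so r is not a codeword (an error is present).
Step 3: locate the error. For a single error e at position i, S_ℓ = v_i·e·α_i^ℓ, so α_err = S_1/S_0.
  S_0^{−1} = 3^{−1} = 4 (mod 11), so α_err = 5·4 = 20 ≡ 9 = α_3. Error position i = 3.
  Consistency check: S_2/S_1 = 1·9 = 9 ≡ 9 = α_err ✓ (single-error assumption holds).
Step 4: error magnitude e = S_0/v_3 = S_0·∏_{j≠3}(α_3 − α_j) = 3·8 = 24 ≡ 2 (mod 11).
Step 5: correct position 3: c_3 = r_3 − e = 5 − 2 ≡ 3 (mod 11). Hence c = [2, 5, 3, 9, 6].
  Check: interpolating c through the α_i gives m(x) = 1 + 10·x (degree < 2) with m(α_i) = c_i for every i, so c is indeed a codeword.


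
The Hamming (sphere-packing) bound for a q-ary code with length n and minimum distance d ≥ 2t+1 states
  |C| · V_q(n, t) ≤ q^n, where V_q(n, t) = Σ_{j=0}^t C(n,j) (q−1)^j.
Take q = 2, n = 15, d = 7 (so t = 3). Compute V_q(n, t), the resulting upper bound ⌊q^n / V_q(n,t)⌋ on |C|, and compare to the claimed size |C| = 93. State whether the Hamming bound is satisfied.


V_q(n, t) = 576, q^n = 32768, Hamming bound = 56, |C| = 93 > bound (violated).

Step 1: Compute V_q(n, t) = Σ_{j=0}^3 C(n, j) (q−1)^j.
  j = 0: C(15,0)·(1)^0 = 1·1 = 1.
  j = 1: C(15,1)·(1)^1 = 15·1 = 15.
  j = 2: C(15,2)·(1)^2 = 105·1 = 105.
  j = 3: C(15,3)·(1)^3 = 455·1 = 455.
  V_q(n, t) = 1 + 15 + 105 + 455 = 576.
Step 2: q^n = 2^15 = 32768.
Step 3: Hamming bound ⌊q^n / V_q(n,t)⌋ = ⌊32768/576⌋ = 56.
Step 4: Compare |C| = 93 to 56: violated.
The claimed |C| lies above the Hamming bound, so no 2-ary code of length 15 with d ≥ 7 can have 93 codewords.


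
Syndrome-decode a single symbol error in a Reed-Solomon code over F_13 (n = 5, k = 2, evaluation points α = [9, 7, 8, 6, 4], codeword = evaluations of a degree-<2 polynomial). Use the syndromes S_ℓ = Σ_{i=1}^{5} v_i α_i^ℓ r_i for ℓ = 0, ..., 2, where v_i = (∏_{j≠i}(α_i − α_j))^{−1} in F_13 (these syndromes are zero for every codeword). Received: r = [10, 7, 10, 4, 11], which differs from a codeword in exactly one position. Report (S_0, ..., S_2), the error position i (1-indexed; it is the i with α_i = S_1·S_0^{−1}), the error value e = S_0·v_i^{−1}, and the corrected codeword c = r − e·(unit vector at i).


S = (9, 3, 1), error at position 1, error magnitude e = 10, c = [0, 7, 10, 4, 11].

Step 1: column multipliers v_i = (∏_{j≠i}(α_i − α_j))^{−1} mod 13.
  i = 1 (α = 9): (9−7)(9−8)(9−6)(9−4) = 2·1·3·5 = 30 ≡ 4, so v_1 = 4^{−1} = 10 (mod 13).
  i = 2 (α = 7): (7−9)(7−8)(7−6)(7−4) = (−2)·(−1)·1·3 = 6 ≡ 6, so v_2 = 6^{−1} = 11 (mod 13).
  i = 3 (α = 8): (8−9)(8−7)(8−6)(8−4) = (−1)·1·2·4 = −8 ≡ 5, so v_3 = 5^{−1} = 8 (mod 13).
  i = 4 (α = 6): (6−9)(6−7)(6−8)(6−4) = (−3)·(−1)·(−2)·2 = −12 ≡ 1, so v_4 = 1^{−1} = 1 (mod 13).
  i = 5 (α = 4): (4−9)(4−7)(4−8)(4−6) = (−5)·(−3)·(−4)·(−2) = 120 ≡ 3, so v_5 = 3^{−1} = 9 (mod 13).
  v = [10, 11, 8, 1, 9].
Step 2: syndromes of r = [10, 7, 10, 4, 11] (all sums mod 13).
  S_0 = Σ v_i r_i = 10·10 + 11·7 + 8·10 + 1·4 + 9·11 = 360 ≡ 9.
  S_1 = Σ v_i α_i r_i = 10·9·10 + 11·7·7 + 8·8·10 + 1·6·4 + 9·4·11 = 2499 ≡ 3.
  α_i^2 mod 13 = [3, 10, 12, 10, 3].
  S_2 = Σ v_i α_i^2 r_i = 10·3·10 + 11·10·7 + 8·12·10 + 1·10·4 + 9·3·11 = 2367 ≡ 1.
  S = (9, 3, 1) ≠ 0, so r is not a codeword (an error is present).
Step 3: locate the error. For a single error e at position i, S_ℓ = v_i·e·α_i^ℓ, so α_err = S_1/S_0.
  S_0^{−1} = 9^{−1} = 3 (mod 13), so α_err = 3·3 = 9 ≡ 9 = α_1. Error position i = 1.
  Consistency check: S_2/S_1 = 1·9 = 9 ≡ 9 = α_err ✓ (single-error assumption holds).
Step 4: error magnitude e = S_0/v_1 = S_0·∏_{j≠1}(α_1 − α_j) = 9·4 = 36 ≡ 10 (mod 13).
Step 5: correct position 1: c_1 = r_1 − e = 10 − 10 ≡ 0 (mod 13). Hence c = [0, 7, 10, 4, 11].
  Check: interpolating c through the α_i gives m(x) = 12 + 3·x (degree < 2) with m(α_i) = c_i for every i, so c is indeed a codeword.


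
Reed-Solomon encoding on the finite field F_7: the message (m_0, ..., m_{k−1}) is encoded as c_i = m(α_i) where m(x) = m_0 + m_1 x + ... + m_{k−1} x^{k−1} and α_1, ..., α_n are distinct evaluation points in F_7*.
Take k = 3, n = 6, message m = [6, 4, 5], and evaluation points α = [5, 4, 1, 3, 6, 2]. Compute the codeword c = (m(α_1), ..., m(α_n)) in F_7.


c = [4, 4, 1, 0, 0, 6]

Message polynomial: m(x) = 6 + 4·x + 5·x^2 (mod 7).
For each evaluation point α_i, compute m(α_i) mod 7:
  α_1 = 5: Horner steps 5 → 1 → 4, so m(5) = 4.
  α_2 = 4: Horner steps 5 → 3 → 4, so m(4) = 4.
  α_3 = 1: Horner steps 5 → 2 → 1, so m(1) = 1.
  α_4 = 3: Horner steps 5 → 5 → 0, so m(3) = 0.
  α_5 = 6: Horner steps 5 → 6 → 0, so m(6) = 0.
  α_6 = 2: Horner steps 5 → 0 → 6, so m(2) = 6.
Codeword c = [4, 4, 1, 0, 0, 6] ∈ F_7^6.


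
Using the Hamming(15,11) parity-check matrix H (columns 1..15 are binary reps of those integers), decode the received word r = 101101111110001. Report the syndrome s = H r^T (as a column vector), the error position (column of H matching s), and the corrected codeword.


s = (1, 0, 0, 0)^T, error position = 8, corrected codeword c = 101101101110001

Compute s = H r^T mod 2 one row at a time:
  s_1 = 1 + 1 + 1 + 1 + 0 + 0 + 0 + 1 = 5 ≡ 1 (mod 2).
  s_2 = 1 + 0 + 1 + 1 + 0 + 0 + 0 + 1 = 4 ≡ 0 (mod 2).
  s_3 = 0 + 1 + 1 + 1 + 1 + 1 + 0 + 1 = 6 ≡ 0 (mod 2).
  s_4 = 1 + 1 + 0 + 1 + 1 + 1 + 0 + 1 = 6 ≡ 0 (mod 2).
s = (1, 0, 0, 0)^T — this equals column 8 of H (binary 1000), so error is at position 8.
Correct: flip bit 8 of r = 101101111110001 to get c = 101101101110001.


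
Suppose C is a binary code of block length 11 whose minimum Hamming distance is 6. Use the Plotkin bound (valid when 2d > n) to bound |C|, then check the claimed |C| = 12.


Plotkin bound M ≤ 12; given |C| = 12 ≤ bound (satisfied).

Check applicability: 2d = 12, n = 11.
2d − n = 1 > 0, so Plotkin applies.
Compute d/(2d−n) = 6/1 ≈ 6.0000.
⌊d/(2d−n)⌋ = 6.
Plotkin bound: M ≤ 2·6 = 12.
Given |C| = 12, check: satisfied.
This |C| is at the Plotkin bound.


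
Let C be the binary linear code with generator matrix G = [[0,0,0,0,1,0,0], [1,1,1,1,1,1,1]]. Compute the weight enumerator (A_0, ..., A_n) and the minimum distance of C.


Weight distribution: A_0 = 1, A_1 = 1, A_6 = 1, A_7 = 1. Minimum distance d = 1.

Enumerate all 2^2 = 4 messages m ∈ F_2^2.
For each, compute codeword c = mG in F_2^7, then tally its weight.
  m = 00 → c = 0000000, weight = 0.
  m = 10 → c = 0000100, weight = 1.
  m = 01 → c = 1111111, weight = 7.
  m = 11 → c = 1111011, weight = 6.
Tally weights:
  weight 0: 1 codewords.
  weight 1: 1 codewords.
  weight 6: 1 codewords.
  weight 7: 1 codewords.
Minimum distance d = smallest w > 0 with A_w > 0 = 1.
Sanity: Σ A_w = 4 = 2^2 = 4 ✓.


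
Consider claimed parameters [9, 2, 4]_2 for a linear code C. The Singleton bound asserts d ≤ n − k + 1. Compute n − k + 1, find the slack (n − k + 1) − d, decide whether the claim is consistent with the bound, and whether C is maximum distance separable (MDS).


Singleton RHS = n − k + 1 = 8, slack = 4, bound satisfied, not MDS.

Singleton bound: d ≤ n − k + 1.
Here n = 9, k = 2, so n − k + 1 = 8.
Given d = 4, check d ≤ 8: YES.
Slack = (n − k + 1) − d = 4.
The code is NOT MDS (slack = 4 > 0).
Description: the claimed parameters are [9, 2, 4]_2; such a code would be non-MDS.


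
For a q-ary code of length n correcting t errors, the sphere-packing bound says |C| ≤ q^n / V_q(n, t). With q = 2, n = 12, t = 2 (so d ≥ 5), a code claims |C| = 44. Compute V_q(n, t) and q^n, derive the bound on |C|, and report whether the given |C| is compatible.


V_q(n, t) = 79, q^n = 4096, Hamming bound = 51, |C| = 44 ≤ bound (satisfied).

Step 1: Compute V_q(n, t) = Σ_{j=0}^2 C(n, j) (q−1)^j.
  j = 0: C(12,0)·(1)^0 = 1·1 = 1.
  j = 1: C(12,1)·(1)^1 = 12·1 = 12.
  j = 2: C(12,2)·(1)^2 = 66·1 = 66.
  V_q(n, t) = 1 + 12 + 66 = 79.
Step 2: q^n = 2^12 = 4096.
Step 3: Hamming bound ⌊q^n / V_q(n,t)⌋ = ⌊4096/79⌋ = 51.
Step 4: Compare |C| = 44 to 51: satisfied.
The claimed |C| lies below the Hamming bound.


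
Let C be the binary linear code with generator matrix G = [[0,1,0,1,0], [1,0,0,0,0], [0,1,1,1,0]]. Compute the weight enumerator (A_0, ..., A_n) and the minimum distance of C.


Weight distribution: A_0 = 1, A_1 = 2, A_2 = 2, A_3 = 2, A_4 = 1. Minimum distance d = 1.

Enumerate all 2^3 = 8 messages m ∈ F_2^3.
For each, compute codeword c = mG in F_2^5, then tally its weight.
  m = 000 → c = 00000, weight = 0.
  m = 100 → c = 01010, weight = 2.
  m = 010 → c = 10000, weight = 1.
  m = 110 → c = 11010, weight = 3.
  m = 001 → c = 01110, weight = 3.
  m = 101 → c = 00100, weight = 1.
  m = 011 → c = 11110, weight = 4.
  m = 111 → c = 10100, weight = 2.
Tally weights:
  weight 0: 1 codewords.
  weight 1: 2 codewords.
  weight 2: 2 codewords.
  weight 3: 2 codewords.
  weight 4: 1 codewords.
Minimum distance d = smallest w > 0 with A_w > 0 = 1.
Sanity: Σ A_w = 8 = 2^3 = 8 ✓.


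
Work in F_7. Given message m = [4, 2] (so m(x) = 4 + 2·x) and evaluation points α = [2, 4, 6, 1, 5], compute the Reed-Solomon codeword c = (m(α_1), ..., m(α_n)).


c = [1, 5, 2, 6, 0]

Message polynomial: m(x) = 4 + 2·x (mod 7).
For each evaluation point α_i, compute m(α_i) mod 7:
  α_1 = 2: Horner steps 2 → 1, so m(2) = 1.
  α_2 = 4: Horner steps 2 → 5, so m(4) = 5.
  α_3 = 6: Horner steps 2 → 2, so m(6) = 2.
  α_4 = 1: Horner steps 2 → 6, so m(1) = 6.
  α_5 = 5: Horner steps 2 → 0, so m(5) = 0.
Codeword c = [1, 5, 2, 6, 0] ∈ F_7^5.


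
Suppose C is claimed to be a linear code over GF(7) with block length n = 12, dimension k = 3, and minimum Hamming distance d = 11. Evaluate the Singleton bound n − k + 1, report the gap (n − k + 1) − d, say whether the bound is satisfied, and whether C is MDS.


Singleton RHS = n − k + 1 = 10, slack = -1, bound violated (no such code; not MDS).

Singleton bound: d ≤ n − k + 1.
Here n = 12, k = 3, so n − k + 1 = 10.
Given d = 11, check d ≤ 10: NO.
Slack = (n − k + 1) − d = -1.
The slack is negative: d = 11 exceeds n − k + 1 = 10 by 1, so the Singleton bound is violated and no linear [12, 3, 11]_7 code can exist. In particular it is not MDS (MDS requires d = n − k + 1 exactly).
Description: the claimed parameters are [12, 3, 11]_7; such a code would be impossible (violates the Singleton bound).


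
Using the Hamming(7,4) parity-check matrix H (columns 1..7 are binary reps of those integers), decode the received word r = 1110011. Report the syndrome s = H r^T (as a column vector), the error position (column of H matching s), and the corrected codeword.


s = (0, 0, 1)^T, error position = 1, corrected codeword c = 0110011

Compute s = H r^T mod 2 one row at a time:
  s_1 = 0 + 0 + 1 + 1 = 2 ≡ 0 (mod 2).
  s_2 = 1 + 1 + 1 + 1 = 4 ≡ 0 (mod 2).
  s_3 = 1 + 1 + 0 + 1 = 3 ≡ 1 (mod 2).
s = (0, 0, 1)^T — this equals column 1 of H (binary 001), so error is at position 1.
Correct: flip bit 1 of r = 1110011 to get c = 0110011.


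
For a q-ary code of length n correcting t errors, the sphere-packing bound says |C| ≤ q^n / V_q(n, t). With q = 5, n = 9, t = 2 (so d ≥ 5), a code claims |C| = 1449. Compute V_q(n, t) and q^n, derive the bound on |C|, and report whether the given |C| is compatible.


V_q(n, t) = 613, q^n = 1953125, Hamming bound = 3186, |C| = 1449 ≤ bound (satisfied).

Step 1: Compute V_q(n, t) = Σ_{j=0}^2 C(n, j) (q−1)^j.
  j = 0: C(9,0)·(4)^0 = 1·1 = 1.
  j = 1: C(9,1)·(4)^1 = 9·4 = 36.
  j = 2: C(9,2)·(4)^2 = 36·16 = 576.
  V_q(n, t) = 1 + 36 + 576 = 613.
Step 2: q^n = 5^9 = 1953125.
Step 3: Hamming bound ⌊q^n / V_q(n,t)⌋ = ⌊1953125/613⌋ = 3186.
Step 4: Compare |C| = 1449 to 3186: satisfied.
The claimed |C| lies below the Hamming bound.


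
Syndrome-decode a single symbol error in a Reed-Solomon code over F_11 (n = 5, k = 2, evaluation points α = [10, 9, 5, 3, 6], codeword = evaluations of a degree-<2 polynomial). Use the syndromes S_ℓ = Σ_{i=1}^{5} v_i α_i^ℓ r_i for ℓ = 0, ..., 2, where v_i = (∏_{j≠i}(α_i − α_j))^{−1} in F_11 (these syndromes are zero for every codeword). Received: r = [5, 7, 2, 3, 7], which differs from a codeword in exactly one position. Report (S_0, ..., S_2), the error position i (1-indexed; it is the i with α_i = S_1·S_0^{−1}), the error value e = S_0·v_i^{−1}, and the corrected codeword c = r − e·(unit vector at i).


S = (8, 6, 10), error at position 2, error magnitude e = 7, c = [5, 0, 2, 3, 7].

Step 1: column multipliers v_i = (∏_{j≠i}(α_i − α_j))^{−1} mod 11.
  i = 1 (α = 10): (10−9)(10−5)(10−3)(10−6) = 1·5·7·4 = 140 ≡ 8, so v_1 = 8^{−1} = 7 (mod 11).
  i = 2 (α = 9): (9−10)(9−5)(9−3)(9−6) = (−1)·4·6·3 = −72 ≡ 5, so v_2 = 5^{−1} = 9 (mod 11).
  i = 3 (α = 5): (5−10)(5−9)(5−3)(5−6) = (−5)·(−4)·2·(−1) = −40 ≡ 4, so v_3 = 4^{−1} = 3 (mod 11).
  i = 4 (α = 3): (3−10)(3−9)(3−5)(3−6) = (−7)·(−6)·(−2)·(−3) = 252 ≡ 10, so v_4 = 10^{−1} = 10 (mod 11).
  i = 5 (α = 6): (6−10)(6−9)(6−5)(6−3) = (−4)·(−3)·1·3 = 36 ≡ 3, so v_5 = 3^{−1} = 4 (mod 11).
  v = [7, 9, 3, 10, 4].
Step 2: syndromes of r = [5, 7, 2, 3, 7] (all sums mod 11).
  S_0 = Σ v_i r_i = 7·5 + 9·7 + 3·2 + 10·3 + 4·7 = 162 ≡ 8.
  S_1 = Σ v_i α_i r_i = 7·10·5 + 9·9·7 + 3·5·2 + 10·3·3 + 4·6·7 = 1205 ≡ 6.
  α_i^2 mod 11 = [1, 4, 3, 9, 3].
  S_2 = Σ v_i α_i^2 r_i = 7·1·5 + 9·4·7 + 3·3·2 + 10·9·3 + 4·3·7 = 659 ≡ 10.
  S = (8, 6, 10) ≠ 0, so r is not a codeword (an error is present).
Step 3: locate the error. For a single error e at position i, S_ℓ = v_i·e·α_i^ℓ, so α_err = S_1/S_0.
  S_0^{−1} = 8^{−1} = 7 (mod 11), so α_err = 6·7 = 42 ≡ 9 = α_2. Error position i = 2.
  Consistency check: S_2/S_1 = 10·2 = 20 ≡ 9 = α_err ✓ (single-error assumption holds).
Step 4: error magnitude e = S_0/v_2 = S_0·∏_{j≠2}(α_2 − α_j) = 8·5 = 40 ≡ 7 (mod 11).
Step 5: correct position 2: c_2 = r_2 − e = 7 − 7 ≡ 0 (mod 11). Hence c = [5, 0, 2, 3, 7].
  Check: interpolating c through the α_i gives m(x) = 10 + 5·x (degree < 2) with m(α_i) = c_i for every i, so c is indeed a codeword.


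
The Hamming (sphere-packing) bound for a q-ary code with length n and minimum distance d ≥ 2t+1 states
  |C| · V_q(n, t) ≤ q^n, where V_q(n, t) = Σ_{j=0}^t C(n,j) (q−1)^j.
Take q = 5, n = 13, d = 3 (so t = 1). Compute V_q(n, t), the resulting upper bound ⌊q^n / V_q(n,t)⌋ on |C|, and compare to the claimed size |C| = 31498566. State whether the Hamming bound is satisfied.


V_q(n, t) = 53, q^n = 1220703125, Hamming bound = 23032134, |C| = 31498566 > bound (violated).

Step 1: Compute V_q(n, t) = Σ_{j=0}^1 C(n, j) (q−1)^j.
  j = 0: C(13,0)·(4)^0 = 1·1 = 1.
  j = 1: C(13,1)·(4)^1 = 13·4 = 52.
  V_q(n, t) = 1 + 52 = 53.
Step 2: q^n = 5^13 = 1220703125.
Step 3: Hamming bound ⌊q^n / V_q(n,t)⌋ = ⌊1220703125/53⌋ = 23032134.
Step 4: Compare |C| = 31498566 to 23032134: violated.
The claimed |C| lies above the Hamming bound, so no 5-ary code of length 13 with d ≥ 3 can have 31498566 codewords.


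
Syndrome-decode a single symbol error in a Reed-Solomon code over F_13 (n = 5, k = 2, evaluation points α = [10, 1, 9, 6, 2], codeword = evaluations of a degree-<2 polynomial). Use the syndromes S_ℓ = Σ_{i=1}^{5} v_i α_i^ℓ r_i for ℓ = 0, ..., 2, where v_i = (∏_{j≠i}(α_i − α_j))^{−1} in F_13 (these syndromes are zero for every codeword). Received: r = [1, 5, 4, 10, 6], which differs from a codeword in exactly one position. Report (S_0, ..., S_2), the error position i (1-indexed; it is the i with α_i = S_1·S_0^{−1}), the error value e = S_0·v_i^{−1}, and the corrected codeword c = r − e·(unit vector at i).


S = (4, 10, 12), error at position 3, error magnitude e = 4, c = [1, 5, 0, 10, 6].

Step 1: column multipliers v_i = (∏_{j≠i}(α_i − α_j))^{−1} mod 13.
  i = 1 (α = 10): (10−1)(10−9)(10−6)(10−2) = 9·1·4·8 = 288 ≡ 2, so v_1 = 2^{−1} = 7 (mod 13).
  i = 2 (α = 1): (1−10)(1−9)(1−6)(1−2) = (−9)·(−8)·(−5)·(−1) = 360 ≡ 9, so v_2 = 9^{−1} = 3 (mod 13).
  i = 3 (α = 9): (9−10)(9−1)(9−6)(9−2) = (−1)·8·3·7 = −168 ≡ 1, so v_3 = 1^{−1} = 1 (mod 13).
  i = 4 (α = 6): (6−10)(6−1)(6−9)(6−2) = (−4)·5·(−3)·4 = 240 ≡ 6, so v_4 = 6^{−1} = 11 (mod 13).
  i = 5 (α = 2): (2−10)(2−1)(2−9)(2−6) = (−8)·1·(−7)·(−4) = −224 ≡ 10, so v_5 = 10^{−1} = 4 (mod 13).
  v = [7, 3, 1, 11, 4].
Step 2: syndromes of r = [1, 5, 4, 10, 6] (all sums mod 13).
  S_0 = Σ v_i r_i = 7·1 + 3·5 + 1·4 + 11·10 + 4·6 = 160 ≡ 4.
  S_1 = Σ v_i α_i r_i = 7·10·1 + 3·1·5 + 1·9·4 + 11·6·10 + 4·2·6 = 829 ≡ 10.
  α_i^2 mod 13 = [9, 1, 3, 10, 4].
  S_2 = Σ v_i α_i^2 r_i = 7·9·1 + 3·1·5 + 1·3·4 + 11·10·10 + 4·4·6 = 1286 ≡ 12.
  S = (4, 10, 12) ≠ 0, so r is not a codeword (an error is present).
Step 3: locate the error. For a single error e at position i, S_ℓ = v_i·e·α_i^ℓ, so α_err = S_1/S_0.
  S_0^{−1} = 4^{−1} = 10 (mod 13), so α_err = 10·10 = 100 ≡ 9 = α_3. Error position i = 3.
  Consistency check: S_2/S_1 = 12·4 = 48 ≡ 9 = α_err ✓ (single-error assumption holds).
Step 4: error magnitude e = S_0/v_3 = S_0·∏_{j≠3}(α_3 − α_j) = 4·1 = 4 ≡ 4 (mod 13).
Step 5: correct position 3: c_3 = r_3 − e = 4 − 4 ≡ 0 (mod 13). Hence c = [1, 5, 0, 10, 6].
  Check: interpolating c through the α_i gives m(x) = 4 + 1·x (degree < 2) with m(α_i) = c_i for every i, so c is indeed a codeword.


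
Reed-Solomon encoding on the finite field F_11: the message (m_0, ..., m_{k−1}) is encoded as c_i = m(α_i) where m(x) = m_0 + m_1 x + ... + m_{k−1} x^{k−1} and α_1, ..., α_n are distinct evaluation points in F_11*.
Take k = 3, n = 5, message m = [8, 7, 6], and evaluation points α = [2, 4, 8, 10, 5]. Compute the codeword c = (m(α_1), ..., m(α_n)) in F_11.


c = [2, 0, 8, 7, 6]

Message polynomial: m(x) = 8 + 7·x + 6·x^2 (mod 11).
For each evaluation point α_i, compute m(α_i) mod 11:
  α_1 = 2: Horner steps 6 → 8 → 2, so m(2) = 2.
  α_2 = 4: Horner steps 6 → 9 → 0, so m(4) = 0.
  α_3 = 8: Horner steps 6 → 0 → 8, so m(8) = 8.
  α_4 = 10: Horner steps 6 → 1 → 7, so m(10) = 7.
  α_5 = 5: Horner steps 6 → 4 → 6, so m(5) = 6.
Codeword c = [2, 0, 8, 7, 6] ∈ F_11^5.


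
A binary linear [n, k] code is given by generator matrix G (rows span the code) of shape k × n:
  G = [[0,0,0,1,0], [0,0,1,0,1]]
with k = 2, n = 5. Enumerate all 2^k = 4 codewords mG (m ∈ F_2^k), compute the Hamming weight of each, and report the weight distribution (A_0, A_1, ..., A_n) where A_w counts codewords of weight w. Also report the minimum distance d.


Weight distribution: A_0 = 1, A_1 = 1, A_2 = 1, A_3 = 1. Minimum distance d = 1.

Enumerate all 2^2 = 4 messages m ∈ F_2^2.
For each, compute codeword c = mG in F_2^5, then tally its weight.
  m = 00 → c = 00000, weight = 0.
  m = 10 → c = 00010, weight = 1.
  m = 01 → c = 00101, weight = 2.
  m = 11 → c = 00111, weight = 3.
Tally weights:
  weight 0: 1 codewords.
  weight 1: 1 codewords.
  weight 2: 1 codewords.
  weight 3: 1 codewords.
Minimum distance d = smallest w > 0 with A_w > 0 = 1.
Sanity: Σ A_w = 4 = 2^2 = 4 ✓.


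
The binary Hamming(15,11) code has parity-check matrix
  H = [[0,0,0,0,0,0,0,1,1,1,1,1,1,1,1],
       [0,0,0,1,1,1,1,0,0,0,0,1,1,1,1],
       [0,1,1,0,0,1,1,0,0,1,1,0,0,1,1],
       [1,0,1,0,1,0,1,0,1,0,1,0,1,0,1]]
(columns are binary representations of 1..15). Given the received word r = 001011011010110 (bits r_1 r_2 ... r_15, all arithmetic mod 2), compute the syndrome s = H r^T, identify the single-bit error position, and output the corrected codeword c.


s = (1, 0, 0, 1)^T, error position = 9, corrected codeword c = 001011010010110

Compute s = H r^T mod 2 one row at a time:
  s_1 = 1 + 1 + 0 + 1 + 0 + 1 + 1 + 0 = 5 ≡ 1 (mod 2).
  s_2 = 0 + 1 + 1 + 0 + 0 + 1 + 1 + 0 = 4 ≡ 0 (mod 2).
  s_3 = 0 + 1 + 1 + 0 + 0 + 1 + 1 + 0 = 4 ≡ 0 (mod 2).
  s_4 = 0 + 1 + 1 + 0 + 1 + 1 + 1 + 0 = 5 ≡ 1 (mod 2).
s = (1, 0, 0, 1)^T — this equals column 9 of H (binary 1001), so error is at position 9.
Correct: flip bit 9 of r = 001011011010110 to get c = 001011010010110.


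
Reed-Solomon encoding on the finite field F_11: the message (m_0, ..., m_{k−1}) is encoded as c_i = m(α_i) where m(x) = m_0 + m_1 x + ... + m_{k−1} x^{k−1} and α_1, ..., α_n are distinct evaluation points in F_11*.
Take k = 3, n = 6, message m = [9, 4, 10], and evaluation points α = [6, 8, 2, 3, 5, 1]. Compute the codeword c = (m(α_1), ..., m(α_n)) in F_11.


c = [8, 10, 2, 1, 4, 1]

Message polynomial: m(x) = 9 + 4·x + 10·x^2 (mod 11).
For each evaluation point α_i, compute m(α_i) mod 11:
  α_1 = 6: Horner steps 10 → 9 → 8, so m(6) = 8.
  α_2 = 8: Horner steps 10 → 7 → 10, so m(8) = 10.
  α_3 = 2: Horner steps 10 → 2 → 2, so m(2) = 2.
  α_4 = 3: Horner steps 10 → 1 → 1, so m(3) = 1.
  α_5 = 5: Horner steps 10 → 10 → 4, so m(5) = 4.
  α_6 = 1: Horner steps 10 → 3 → 1, so m(1) = 1.
Codeword c = [8, 10, 2, 1, 4, 1] ∈ F_11^6.


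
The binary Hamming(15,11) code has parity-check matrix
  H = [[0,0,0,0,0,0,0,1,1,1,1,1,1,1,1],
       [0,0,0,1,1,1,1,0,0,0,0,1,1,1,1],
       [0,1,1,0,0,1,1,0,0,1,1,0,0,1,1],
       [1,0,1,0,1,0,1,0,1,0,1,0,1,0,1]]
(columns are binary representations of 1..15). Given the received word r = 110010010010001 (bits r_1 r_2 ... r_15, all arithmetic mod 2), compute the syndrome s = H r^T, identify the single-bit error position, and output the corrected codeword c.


s = (1, 0, 1, 0)^T, error position = 10, corrected codeword c = 110010010110001

Compute s = H r^T mod 2 one row at a time:
  s_1 = 1 + 0 + 0 + 1 + 0 + 0 + 0 + 1 = 3 ≡ 1 (mod 2).
  s_2 = 0 + 1 + 0 + 0 + 0 + 0 + 0 + 1 = 2 ≡ 0 (mod 2).
  s_3 = 1 + 0 + 0 + 0 + 0 + 1 + 0 + 1 = 3 ≡ 1 (mod 2).
  s_4 = 1 + 0 + 1 + 0 + 0 + 1 + 0 + 1 = 4 ≡ 0 (mod 2).
s = (1, 0, 1, 0)^T — this equals column 10 of H (binary 1010), so error is at position 10.
Correct: flip bit 10 of r = 110010010010001 to get c = 110010010110001.


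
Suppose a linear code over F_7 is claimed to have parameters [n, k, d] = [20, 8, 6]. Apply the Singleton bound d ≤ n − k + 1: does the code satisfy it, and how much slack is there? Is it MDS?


Singleton RHS = n − k + 1 = 13, slack = 7, bound satisfied, not MDS.

Singleton bound: d ≤ n − k + 1.
Here n = 20, k = 8, so n − k + 1 = 13.
Given d = 6, check d ≤ 13: YES.
Slack = (n − k + 1) − d = 7.
The code is NOT MDS (slack = 7 > 0).
Description: the claimed parameters are [20, 8, 6]_7; such a code would be non-MDS.


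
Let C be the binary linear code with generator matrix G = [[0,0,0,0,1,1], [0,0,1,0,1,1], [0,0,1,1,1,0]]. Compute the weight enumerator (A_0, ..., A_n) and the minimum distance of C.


Weight distribution: A_0 = 1, A_1 = 1, A_2 = 3, A_3 = 3. Minimum distance d = 1.

Enumerate all 2^3 = 8 messages m ∈ F_2^3.
For each, compute codeword c = mG in F_2^6, then tally its weight.
  m = 000 → c = 000000, weight = 0.
  m = 100 → c = 000011, weight = 2.
  m = 010 → c = 001011, weight = 3.
  m = 110 → c = 001000, weight = 1.
  m = 001 → c = 001110, weight = 3.
  m = 101 → c = 001101, weight = 3.
  m = 011 → c = 000101, weight = 2.
  m = 111 → c = 000110, weight = 2.
Tally weights:
  weight 0: 1 codewords.
  weight 1: 1 codewords.
  weight 2: 3 codewords.
  weight 3: 3 codewords.
Minimum distance d = smallest w > 0 with A_w > 0 = 1.
Sanity: Σ A_w = 8 = 2^3 = 8 ✓.


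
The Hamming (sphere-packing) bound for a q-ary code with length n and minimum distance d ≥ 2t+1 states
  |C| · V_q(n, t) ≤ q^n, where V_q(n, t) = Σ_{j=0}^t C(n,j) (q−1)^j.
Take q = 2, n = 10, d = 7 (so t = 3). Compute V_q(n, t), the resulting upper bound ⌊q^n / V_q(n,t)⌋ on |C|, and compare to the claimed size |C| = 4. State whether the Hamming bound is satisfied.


V_q(n, t) = 176, q^n = 1024, Hamming bound = 5, |C| = 4 ≤ bound (satisfied).

Step 1: Compute V_q(n, t) = Σ_{j=0}^3 C(n, j) (q−1)^j.
  j = 0: C(10,0)·(1)^0 = 1·1 = 1.
  j = 1: C(10,1)·(1)^1 = 10·1 = 10.
  j = 2: C(10,2)·(1)^2 = 45·1 = 45.
  j = 3: C(10,3)·(1)^3 = 120·1 = 120.
  V_q(n, t) = 1 + 10 + 45 + 120 = 176.
Step 2: q^n = 2^10 = 1024.
Step 3: Hamming bound ⌊q^n / V_q(n,t)⌋ = ⌊1024/176⌋ = 5.
Step 4: Compare |C| = 4 to 5: satisfied.
The claimed |C| lies below the Hamming bound.


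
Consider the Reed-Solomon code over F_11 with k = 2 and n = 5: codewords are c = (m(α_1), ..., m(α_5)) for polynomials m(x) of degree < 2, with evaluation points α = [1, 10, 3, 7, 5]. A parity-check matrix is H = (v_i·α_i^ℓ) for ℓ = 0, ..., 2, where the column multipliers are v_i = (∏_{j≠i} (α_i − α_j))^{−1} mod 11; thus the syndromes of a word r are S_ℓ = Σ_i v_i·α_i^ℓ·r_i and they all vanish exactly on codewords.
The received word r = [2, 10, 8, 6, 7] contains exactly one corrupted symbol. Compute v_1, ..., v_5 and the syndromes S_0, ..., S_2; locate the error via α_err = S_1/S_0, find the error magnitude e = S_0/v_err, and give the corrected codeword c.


S = (5, 5, 5), error at position 1, error magnitude e = 4, c = [9, 10, 8, 6, 7].

Step 1: column multipliers v_i = (∏_{j≠i}(α_i − α_j))^{−1} mod 11.
  i = 1 (α = 1): (1−10)(1−3)(1−7)(1−5) = (−9)·(−2)·(−6)·(−4) = 432 ≡ 3, so v_1 = 3^{−1} = 4 (mod 11).
  i = 2 (α = 10): (10−1)(10−3)(10−7)(10−5) = 9·7·3·5 = 945 ≡ 10, so v_2 = 10^{−1} = 10 (mod 11).
  i = 3 (α = 3): (3−1)(3−10)(3−7)(3−5) = 2·(−7)·(−4)·(−2) = −112 ≡ 9, so v_3 = 9^{−1} = 5 (mod 11).
  i = 4 (α = 7): (7−1)(7−10)(7−3)(7−5) = 6·(−3)·4·2 = −144 ≡ 10, so v_4 = 10^{−1} = 10 (mod 11).
  i = 5 (α = 5): (5−1)(5−10)(5−3)(5−7) = 4·(−5)·2·(−2) = 80 ≡ 3, so v_5 = 3^{−1} = 4 (mod 11).
  v = [4, 10, 5, 10, 4].
Step 2: syndromes of r = [2, 10, 8, 6, 7] (all sums mod 11).
  S_0 = Σ v_i r_i = 4·2 + 10·10 + 5·8 + 10·6 + 4·7 = 236 ≡ 5.
  S_1 = Σ v_i α_i r_i = 4·1·2 + 10·10·10 + 5·3·8 + 10·7·6 + 4·5·7 = 1688 ≡ 5.
  α_i^2 mod 11 = [1, 1, 9, 5, 3].
  S_2 = Σ v_i α_i^2 r_i = 4·1·2 + 10·1·10 + 5·9·8 + 10·5·6 + 4·3·7 = 852 ≡ 5.
  S = (5, 5, 5) ≠ 0, so r is not a codeword (an error is present).
Step 3: locate the error. For a single error e at position i, S_ℓ = v_i·e·α_i^ℓ, so α_err = S_1/S_0.
  S_0^{−1} = 5^{−1} = 9 (mod 11), so α_err = 5·9 = 45 ≡ 1 = α_1. Error position i = 1.
  Consistency check: S_2/S_1 = 5·9 = 45 ≡ 1 = α_err ✓ (single-error assumption holds).
Step 4: error magnitude e = S_0/v_1 = S_0·∏_{j≠1}(α_1 − α_j) = 5·3 = 15 ≡ 4 (mod 11).
Step 5: correct position 1: c_1 = r_1 − e = 2 − 4 ≡ 9 (mod 11). Hence c = [9, 10, 8, 6, 7].
  Check: interpolating c through the α_i gives m(x) = 4 + 5·x (degree < 2) with m(α_i) = c_i for every i, so c is indeed a codeword.
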